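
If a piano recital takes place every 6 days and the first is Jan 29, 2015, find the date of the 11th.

The 11th occurrence is 10 intervals after the first: 10 × 6 = 60 days after Jan 29, 2015.
Jan has 31 days — 2 days to the end of Jan leaves 58.
Feb has 28 days (30 left).
30 days into Mar → Mar 30, 2015.

Mar 30, 2015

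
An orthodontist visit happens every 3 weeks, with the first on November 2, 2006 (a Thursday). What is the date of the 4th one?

January 4, 2007

The 4th occurrence is 3 intervals after the first: 3 × 21 = 63 days after November 2, 2006.
November has 30 days — 28 days to the end of November leaves 35.
December has 31 days (4 left).
4 days into January → January 4, 2007.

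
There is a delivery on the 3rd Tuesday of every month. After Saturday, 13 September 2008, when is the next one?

16 September 2008

September 2008 starts on a Monday; its first Tuesday is the 2nd, so the 3rd Tuesday is the 16th — 16 September 2008.
16 September 2008 is after 13 September 2008, so that is the next one.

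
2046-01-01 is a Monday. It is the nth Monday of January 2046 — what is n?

Day 1 falls in week ⌈1/7⌉ of the month.
Days 1–7 hold the 1st Monday, 8–14 the 2nd, 15–21 the 3rd, 22–28 the 4th, 29–31 the 5th.
1 is in the range for the 1st.

1st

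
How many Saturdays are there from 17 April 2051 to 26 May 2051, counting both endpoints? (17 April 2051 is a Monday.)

5

17 April 2051 is a Monday; the first Saturday on or after it is 22 April 2051 (5 days later).
From 22 April 2051 to 26 May 2051: 8 + 26 = 34 days (rest of April, May).
34 ÷ 7 = 4 full weeks with remainder 6, so 4 more Saturdays after the first → 5.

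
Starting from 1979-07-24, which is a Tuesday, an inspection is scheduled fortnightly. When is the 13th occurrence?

The 13th occurrence is 12 intervals after the first: 12 × 14 = 168 days after 1979-07-24.
July has 31 days — 7 days to the end of July leaves 161.
August has 31 days (130 left).
September has 30 days (100 left).
October has 31 days (69 left).
November has 30 days (39 left).
December has 31 days (8 left).
8 days into January → 1980-01-08.

1980-01-08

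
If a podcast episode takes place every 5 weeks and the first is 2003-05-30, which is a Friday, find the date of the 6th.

The 6th occurrence is 5 intervals after the first: 5 × 35 = 175 days after 2003-05-30.
May has 31 days — 1 day to the end of May leaves 174.
June has 30 days (144 left).
July has 31 days (113 left).
August has 31 days (82 left).
September has 30 days (52 left).
October has 31 days (21 left).
21 days into November → 2003-11-21.

2003-11-21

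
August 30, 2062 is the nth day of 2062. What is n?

242

Days in months before August: 31 + 28 + 31 + 30 + 31 + 30 + 31 = 212.
Plus 30 days into August → day 242.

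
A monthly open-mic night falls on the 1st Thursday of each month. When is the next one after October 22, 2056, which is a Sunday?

November 2, 2056

October 2056 starts on a Sunday, so its 1st Thursday is October 5, 2056 (4 days in).
That is not after October 22, 2056, so look at November 2056.
November 2056 starts on a Wednesday, so its 1st Thursday is November 2, 2056 (1 day in).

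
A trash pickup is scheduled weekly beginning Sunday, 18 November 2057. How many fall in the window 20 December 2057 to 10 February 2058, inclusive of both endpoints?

8

Occurrences land 7·i days after 18 November 2057 for i = 0, 1, 2, …
20 December 2057 is 32 days after the start; 32 ÷ 7 = 4 remainder 4; since the remainder is 4, round up to i = 5. First occurrence in the window: #6 on 23 December 2057 (5×7 = 35 days in).
10 February 2058 is 84 days after the start; 84 ÷ 7 = 12 remainder 0. Last occurrence in the window: #13 on 10 February 2058.
Occurrences #6 through #13: 8 in total.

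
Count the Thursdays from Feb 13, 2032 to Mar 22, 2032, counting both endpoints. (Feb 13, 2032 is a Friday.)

5

Feb 13, 2032 is a Friday; the first Thursday on or after it is Feb 19, 2032 (6 days later).
From Feb 19, 2032 to Mar 22, 2032: 10 + 22 = 32 days (rest of Feb, Mar).
32 ÷ 7 = 4 full weeks with remainder 4, so 4 more Thursdays after the first → 5.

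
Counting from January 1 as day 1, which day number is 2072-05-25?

146

Days in months before May: 31 + 29 + 31 + 30 = 121.
Plus 25 days into May → day 146.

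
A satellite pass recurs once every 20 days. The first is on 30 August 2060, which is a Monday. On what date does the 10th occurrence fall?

26 February 2061

The 10th occurrence is 9 intervals after the first: 9 × 20 = 180 days after 30 August 2060.
August has 31 days — 1 day to the end of August leaves 179.
September has 30 days (149 left).
October has 31 days (118 left).
November has 30 days (88 left).
December has 31 days (57 left).
January has 31 days (26 left).
26 days into February → 26 February 2061.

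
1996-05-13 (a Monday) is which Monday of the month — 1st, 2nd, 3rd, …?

2nd

Day 13 falls in week ⌈13/7⌉ of the month.
Days 1–7 hold the 1st Monday, 8–14 the 2nd, 15–21 the 3rd, 22–28 the 4th, 29–31 the 5th.
13 is in the range for the 2nd.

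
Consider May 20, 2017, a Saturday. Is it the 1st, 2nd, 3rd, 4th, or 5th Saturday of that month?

3rd

Day 20 falls in week ⌈20/7⌉ of the month.
Days 1–7 hold the 1st Saturday, 8–14 the 2nd, 15–21 the 3rd, 22–28 the 4th, 29–31 the 5th.
20 is in the range for the 3rd.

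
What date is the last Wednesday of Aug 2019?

The first Wednesday of Aug 2019 is Aug 7.
Aug 2019 has 31 days. Adding weeks: 7, 14, 21, 28 — the last one ≤ 31 is the 28th.

Aug 28, 2019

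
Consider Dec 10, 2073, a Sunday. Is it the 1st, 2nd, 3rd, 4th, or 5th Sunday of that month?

2nd

Day 10 falls in week ⌈10/7⌉ of the month.
Days 1–7 hold the 1st Sunday, 8–14 the 2nd, 15–21 the 3rd, 22–28 the 4th, 29–31 the 5th.
10 is in the range for the 2nd.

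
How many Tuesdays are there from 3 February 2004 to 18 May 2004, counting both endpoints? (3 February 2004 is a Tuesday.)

3 February 2004 is a Tuesday; the first Tuesday on or after it is 3 February 2004.
From 3 February 2004 to 18 May 2004: 26 + 31 + 30 + 18 = 105 days (rest of February, March, April, May).
105 ÷ 7 = 15 full weeks with remainder 0, so 15 more Tuesdays after the first → 16.

16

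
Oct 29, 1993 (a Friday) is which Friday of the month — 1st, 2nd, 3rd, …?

Day 29 falls in week ⌈29/7⌉ of the month.
Days 1–7 hold the 1st Friday, 8–14 the 2nd, 15–21 the 3rd, 22–28 the 4th, 29–31 the 5th.
29 is in the range for the 5th.

5th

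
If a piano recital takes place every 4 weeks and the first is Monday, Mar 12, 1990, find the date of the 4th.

Jun 4, 1990

The 4th occurrence is 3 intervals after the first: 3 × 28 = 84 days after Mar 12, 1990.
Mar has 31 days — 19 days to the end of Mar leaves 65.
Apr has 30 days (35 left).
May has 31 days (4 left).
4 days into Jun → Jun 4, 1990.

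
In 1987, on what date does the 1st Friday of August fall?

1987-08-07

The first Friday of August 1987 is August 7.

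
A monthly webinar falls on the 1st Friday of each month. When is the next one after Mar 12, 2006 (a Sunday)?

Apr 7, 2006

Mar 2006 starts on a Wednesday, so its 1st Friday is Mar 3, 2006 (2 days in).
That is not after Mar 12, 2006, so look at Apr 2006.
Apr 2006 starts on a Saturday, so its 1st Friday is Apr 7, 2006 (6 days in).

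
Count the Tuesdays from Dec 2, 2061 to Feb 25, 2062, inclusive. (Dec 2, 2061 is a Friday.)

12

Dec 2, 2061 is a Friday; the first Tuesday on or after it is Dec 6, 2061 (4 days later).
From Dec 6, 2061 to Feb 25, 2062: 25 + 31 + 25 = 81 days (rest of Dec, Jan, Feb).
81 ÷ 7 = 11 full weeks with remainder 4, so 11 more Tuesdays after the first → 12.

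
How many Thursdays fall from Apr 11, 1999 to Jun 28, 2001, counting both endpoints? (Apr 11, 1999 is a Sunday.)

Apr 11, 1999 is a Sunday; the first Thursday on or after it is Apr 15, 1999 (4 days later).
From Apr 15, 1999 to Jun 28, 2001: 260 + 366 + 179 = 805 days (rest of 1999, 2000, to Jun 28, 2001 in 2001).
805 ÷ 7 = 115 full weeks with remainder 0, so 115 more Thursdays after the first → 116.

116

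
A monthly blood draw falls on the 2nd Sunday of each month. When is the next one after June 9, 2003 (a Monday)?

June 2003 starts on a Sunday; its first Sunday is the 1st, so the 2nd Sunday is the 8th — June 8, 2003.
That is not after June 9, 2003, so look at July 2003.
July 2003 starts on a Tuesday; its first Sunday is the 6th, so the 2nd Sunday is the 13th — July 13, 2003.

July 13, 2003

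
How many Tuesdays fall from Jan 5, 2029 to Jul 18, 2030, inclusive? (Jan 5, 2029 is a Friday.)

Jan 5, 2029 is a Friday; the first Tuesday on or after it is Jan 9, 2029 (4 days later).
From Jan 9, 2029 to Jul 18, 2030: 356 + 199 = 555 days (rest of 2029, to Jul 18, 2030 in 2030).
555 ÷ 7 = 79 full weeks with remainder 2, so 79 more Tuesdays after the first → 80.

80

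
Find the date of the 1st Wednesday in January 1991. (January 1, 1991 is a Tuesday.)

January 1991 begins on a Tuesday, so the first Wednesday is January 2 (1 day later).

1991-01-02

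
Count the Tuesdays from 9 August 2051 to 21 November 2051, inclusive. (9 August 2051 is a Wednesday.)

15

9 August 2051 is a Wednesday; the first Tuesday on or after it is 15 August 2051 (6 days later).
From 15 August 2051 to 21 November 2051: 16 + 30 + 31 + 21 = 98 days (rest of August, September, October, November).
98 ÷ 7 = 14 full weeks with remainder 0, so 14 more Tuesdays after the first → 15.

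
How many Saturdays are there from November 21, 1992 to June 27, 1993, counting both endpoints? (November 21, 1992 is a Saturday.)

November 21, 1992 is a Saturday; the first Saturday on or after it is November 21, 1992.
From November 21, 1992 to June 27, 1993: 9 + 31 + 31 + 28 + 31 + 30 + 31 + 27 = 218 days (rest of November, December, January, February, March, April, May, June).
218 ÷ 7 = 31 full weeks with remainder 1, so 31 more Saturdays after the first → 32.

32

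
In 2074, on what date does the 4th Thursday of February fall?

The first Thursday of February 2074 is February 1.
The 4th Thursday is 3 weeks later: 1 + 21 = 22.

February 22, 2074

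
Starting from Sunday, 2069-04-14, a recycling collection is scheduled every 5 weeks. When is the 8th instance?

The 8th occurrence is 7 intervals after the first: 7 × 35 = 245 days after 2069-04-14.
April has 30 days — 16 days to the end of April leaves 229.
May has 31 days (198 left).
June has 30 days (168 left).
July has 31 days (137 left).
August has 31 days (106 left).
September has 30 days (76 left).
October has 31 days (45 left).
November has 30 days (15 left).
15 days into December → 2069-12-15.

2069-12-15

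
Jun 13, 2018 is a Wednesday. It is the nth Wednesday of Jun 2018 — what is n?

Day 13 falls in week ⌈13/7⌉ of the month.
Days 1–7 hold the 1st Wednesday, 8–14 the 2nd, 15–21 the 3rd, 22–28 the 4th, 29–31 the 5th.
13 is in the range for the 2nd.

2nd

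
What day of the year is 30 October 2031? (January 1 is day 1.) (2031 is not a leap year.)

303

Days in months before October: 31 + 28 + 31 + 30 + 31 + 30 + 31 + 31 + 30 = 273.
Plus 30 days into October → day 303.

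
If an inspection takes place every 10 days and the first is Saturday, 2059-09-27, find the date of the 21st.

2060-04-14

The 21st occurrence is 20 intervals after the first: 20 × 10 = 200 days after 2059-09-27.
September has 30 days — 3 days to the end of September leaves 197.
October has 31 days (166 left).
November has 30 days (136 left).
December has 31 days (105 left).
January has 31 days (74 left).
February has 29 days (45 left).
March has 31 days (14 left).
14 days into April → 2060-04-14.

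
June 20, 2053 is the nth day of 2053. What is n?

171

Days in months before June: 31 + 28 + 31 + 30 + 31 = 151.
Plus 20 days into June → day 171.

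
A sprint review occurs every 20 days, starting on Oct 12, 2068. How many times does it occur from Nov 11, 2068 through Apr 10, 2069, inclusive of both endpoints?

Occurrences land 20·i days after Oct 12, 2068 for i = 0, 1, 2, …
Nov 11, 2068 is 30 days after the start; 30 ÷ 20 = 1 remainder 10; since the remainder is 10, round up to i = 2. First occurrence in the window: #3 on Nov 21, 2068 (2×20 = 40 days in).
Apr 10, 2069 is 180 days after the start; 180 ÷ 20 = 9 remainder 0. Last occurrence in the window: #10 on Apr 10, 2069.
Occurrences #3 through #10: 8 in total.

8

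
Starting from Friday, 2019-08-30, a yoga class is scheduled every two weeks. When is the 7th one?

2019-11-22

The 7th occurrence is 6 intervals after the first: 6 × 14 = 84 days after 2019-08-30.
August has 31 days — 1 day to the end of August leaves 83.
September has 30 days (53 left).
October has 31 days (22 left).
22 days into November → 2019-11-22.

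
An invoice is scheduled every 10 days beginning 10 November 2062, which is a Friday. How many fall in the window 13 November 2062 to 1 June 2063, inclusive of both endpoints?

Occurrences land 10·i days after 10 November 2062 for i = 0, 1, 2, …
13 November 2062 is 3 days after the start; 3 ÷ 10 = 0 remainder 3; since the remainder is 3, round up to i = 1. First occurrence in the window: #2 on 20 November 2062 (1×10 = 10 days in).
1 June 2063 is 203 days after the start; 203 ÷ 10 = 20 remainder 3. Last occurrence in the window: #21 on 29 May 2063.
Occurrences #2 through #21: 20 in total.

20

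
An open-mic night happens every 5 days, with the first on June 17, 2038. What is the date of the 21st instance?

The 21st occurrence is 20 intervals after the first: 20 × 5 = 100 days after June 17, 2038.
June has 30 days — 13 days to the end of June leaves 87.
July has 31 days (56 left).
August has 31 days (25 left).
25 days into September → September 25, 2038.

September 25, 2038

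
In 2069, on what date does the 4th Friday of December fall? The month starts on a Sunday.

27 December 2069

December 2069 begins on a Sunday, so the first Friday is December 6 (5 days later).
The 4th Friday is 3 weeks later: 6 + 21 = 27.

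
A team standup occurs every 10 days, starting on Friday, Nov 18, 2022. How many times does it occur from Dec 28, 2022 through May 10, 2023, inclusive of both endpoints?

14

Occurrences land 10·i days after Nov 18, 2022 for i = 0, 1, 2, …
Dec 28, 2022 is 40 days after the start; 40 ÷ 10 = 4 remainder 0. First occurrence in the window: #5 on Dec 28, 2022 (4×10 = 40 days in).
May 10, 2023 is 173 days after the start; 173 ÷ 10 = 17 remainder 3. Last occurrence in the window: #18 on May 7, 2023.
Occurrences #5 through #18: 14 in total.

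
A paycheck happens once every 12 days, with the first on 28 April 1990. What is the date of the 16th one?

The 16th occurrence is 15 intervals after the first: 15 × 12 = 180 days after 28 April 1990.
April has 30 days — 2 days to the end of April leaves 178.
May has 31 days (147 left).
June has 30 days (117 left).
July has 31 days (86 left).
August has 31 days (55 left).
September has 30 days (25 left).
25 days into October → 25 October 1990.

25 October 1990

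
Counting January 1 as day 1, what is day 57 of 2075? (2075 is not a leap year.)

2075-02-26

January has 31 days (57 − 31 = 26 remain).
26 into February → February 26.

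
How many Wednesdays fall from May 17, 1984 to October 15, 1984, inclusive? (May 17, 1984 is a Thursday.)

21

May 17, 1984 is a Thursday; the first Wednesday on or after it is May 23, 1984 (6 days later).
From May 23, 1984 to October 15, 1984: 8 + 30 + 31 + 31 + 30 + 15 = 145 days (rest of May, June, July, August, September, October).
145 ÷ 7 = 20 full weeks with remainder 5, so 20 more Wednesdays after the first → 21.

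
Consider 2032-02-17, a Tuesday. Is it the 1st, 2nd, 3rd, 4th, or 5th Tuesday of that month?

Day 17 falls in week ⌈17/7⌉ of the month.
Days 1–7 hold the 1st Tuesday, 8–14 the 2nd, 15–21 the 3rd, 22–28 the 4th, 29–31 the 5th.
17 is in the range for the 3rd.

3rd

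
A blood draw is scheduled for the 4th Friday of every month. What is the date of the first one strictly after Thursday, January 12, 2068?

January 27, 2068

January 2068 starts on a Sunday; its first Friday is the 6th, so the 4th Friday is the 27th — January 27, 2068.
January 27, 2068 is after January 12, 2068, so that is the next one.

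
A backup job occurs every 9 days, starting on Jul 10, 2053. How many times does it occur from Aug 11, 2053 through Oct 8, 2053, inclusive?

7

Occurrences land 9·i days after Jul 10, 2053 for i = 0, 1, 2, …
Aug 11, 2053 is 32 days after the start; 32 ÷ 9 = 3 remainder 5; since the remainder is 5, round up to i = 4. First occurrence in the window: #5 on Aug 15, 2053 (4×9 = 36 days in).
Oct 8, 2053 is 90 days after the start; 90 ÷ 9 = 10 remainder 0. Last occurrence in the window: #11 on Oct 8, 2053.
Occurrences #5 through #11: 7 in total.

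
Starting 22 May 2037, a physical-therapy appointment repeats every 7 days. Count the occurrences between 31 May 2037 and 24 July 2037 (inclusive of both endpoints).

8

Occurrences land 7·i days after 22 May 2037 for i = 0, 1, 2, …
31 May 2037 is 9 days after the start; 9 ÷ 7 = 1 remainder 2; since the remainder is 2, round up to i = 2. First occurrence in the window: #3 on 5 June 2037 (2×7 = 14 days in).
24 July 2037 is 63 days after the start; 63 ÷ 7 = 9 remainder 0. Last occurrence in the window: #10 on 24 July 2037.
Occurrences #3 through #10: 8 in total.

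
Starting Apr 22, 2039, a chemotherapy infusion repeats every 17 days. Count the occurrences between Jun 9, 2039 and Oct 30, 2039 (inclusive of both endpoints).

Occurrences land 17·i days after Apr 22, 2039 for i = 0, 1, 2, …
Jun 9, 2039 is 48 days after the start; 48 ÷ 17 = 2 remainder 14; since the remainder is 14, round up to i = 3. First occurrence in the window: #4 on Jun 12, 2039 (3×17 = 51 days in).
Oct 30, 2039 is 191 days after the start; 191 ÷ 17 = 11 remainder 4. Last occurrence in the window: #12 on Oct 26, 2039.
Occurrences #4 through #12: 9 in total.

9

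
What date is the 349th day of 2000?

December 14, 2000

January has 31 days (349 − 31 = 318 remain).
February has 29 days (318 − 29 = 289 remain).
March has 31 days (289 − 31 = 258 remain).
April has 30 days (258 − 30 = 228 remain).
May has 31 days (228 − 31 = 197 remain).
June has 30 days (197 − 30 = 167 remain).
July has 31 days (167 − 31 = 136 remain).
August has 31 days (136 − 31 = 105 remain).
September has 30 days (105 − 30 = 75 remain).
October has 31 days (75 − 31 = 44 remain).
November has 30 days (44 − 30 = 14 remain).
14 into December → December 14.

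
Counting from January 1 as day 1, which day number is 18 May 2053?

Days in months before May: 31 + 28 + 31 + 30 = 120.
Plus 18 days into May → day 138.

138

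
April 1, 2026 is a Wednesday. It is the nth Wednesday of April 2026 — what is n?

Day 1 falls in week ⌈1/7⌉ of the month.
Days 1–7 hold the 1st Wednesday, 8–14 the 2nd, 15–21 the 3rd, 22–28 the 4th, 29–31 the 5th.
1 is in the range for the 1st.

1st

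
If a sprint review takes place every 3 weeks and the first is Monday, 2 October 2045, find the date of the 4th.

4 December 2045

The 4th occurrence is 3 intervals after the first: 3 × 21 = 63 days after 2 October 2045.
October has 31 days — 29 days to the end of October leaves 34.
November has 30 days (4 left).
4 days into December → 4 December 2045.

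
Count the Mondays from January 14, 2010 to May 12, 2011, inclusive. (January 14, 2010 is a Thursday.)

69

January 14, 2010 is a Thursday; the first Monday on or after it is January 18, 2010 (4 days later).
From January 18, 2010 to May 12, 2011: 347 + 132 = 479 days (rest of 2010, to May 12, 2011 in 2011).
479 ÷ 7 = 68 full weeks with remainder 3, so 68 more Mondays after the first → 69.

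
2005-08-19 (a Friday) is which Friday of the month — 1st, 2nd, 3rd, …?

Day 19 falls in week ⌈19/7⌉ of the month.
Days 1–7 hold the 1st Friday, 8–14 the 2nd, 15–21 the 3rd, 22–28 the 4th, 29–31 the 5th.
19 is in the range for the 3rd.

3rd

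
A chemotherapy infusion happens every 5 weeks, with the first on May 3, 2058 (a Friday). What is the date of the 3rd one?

The 3rd occurrence is 2 intervals after the first: 2 × 35 = 70 days after May 3, 2058.
May has 31 days — 28 days to the end of May leaves 42.
June has 30 days (12 left).
12 days into July → July 12, 2058.

July 12, 2058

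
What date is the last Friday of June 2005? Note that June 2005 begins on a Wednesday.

June 2005 begins on a Wednesday, so the first Friday is June 3 (2 days later).
June 2005 has 30 days. Adding weeks: 3, 10, 17, 24 — the last one ≤ 30 is the 24th.

24 June 2005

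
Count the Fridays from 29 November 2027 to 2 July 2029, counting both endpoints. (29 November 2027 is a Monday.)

29 November 2027 is a Monday; the first Friday on or after it is 3 December 2027 (4 days later).
From 3 December 2027 to 2 July 2029: 28 + 366 + 183 = 577 days (rest of 2027, 2028, to 2 July 2029 in 2029).
577 ÷ 7 = 82 full weeks with remainder 3, so 82 more Fridays after the first → 83.

83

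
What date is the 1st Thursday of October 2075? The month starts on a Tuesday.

2075-10-03

October 2075 begins on a Tuesday, so the first Thursday is October 3 (2 days later).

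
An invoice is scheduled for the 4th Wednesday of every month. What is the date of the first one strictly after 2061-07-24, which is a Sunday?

July 2061 starts on a Friday; its first Wednesday is the 6th, so the 4th Wednesday is the 27th — 2061-07-27.
2061-07-27 is after 2061-07-24, so that is the next one.

2061-07-27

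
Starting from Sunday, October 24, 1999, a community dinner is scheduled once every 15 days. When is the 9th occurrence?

February 21, 2000

The 9th occurrence is 8 intervals after the first: 8 × 15 = 120 days after October 24, 1999.
October has 31 days — 7 days to the end of October leaves 113.
November has 30 days (83 left).
December has 31 days (52 left).
January has 31 days (21 left).
21 days into February → February 21, 2000.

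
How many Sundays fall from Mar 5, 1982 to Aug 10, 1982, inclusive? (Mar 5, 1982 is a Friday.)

23

Mar 5, 1982 is a Friday; the first Sunday on or after it is Mar 7, 1982 (2 days later).
From Mar 7, 1982 to Aug 10, 1982: 24 + 30 + 31 + 30 + 31 + 10 = 156 days (rest of Mar, Apr, May, Jun, Jul, Aug).
156 ÷ 7 = 22 full weeks with remainder 2, so 22 more Sundays after the first → 23.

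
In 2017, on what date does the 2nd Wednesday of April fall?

12 April 2017

April 2017 begins on a Saturday, so the first Wednesday is April 5 (4 days later).
The 2nd Wednesday is 1 weeks later: 5 + 7 = 12.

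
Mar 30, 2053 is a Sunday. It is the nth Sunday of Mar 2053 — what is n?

Day 30 falls in week ⌈30/7⌉ of the month.
Days 1–7 hold the 1st Sunday, 8–14 the 2nd, 15–21 the 3rd, 22–28 the 4th, 29–31 the 5th.
30 is in the range for the 5th.

5th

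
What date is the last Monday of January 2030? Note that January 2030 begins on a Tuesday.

2030-01-28

January 2030 begins on a Tuesday, so the first Monday is January 7 (6 days later).
January 2030 has 31 days. Adding weeks: 7, 14, 21, 28 — the last one ≤ 31 is the 28th.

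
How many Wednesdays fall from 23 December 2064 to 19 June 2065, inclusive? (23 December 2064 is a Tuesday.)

26

23 December 2064 is a Tuesday; the first Wednesday on or after it is 24 December 2064 (1 day later).
From 24 December 2064 to 19 June 2065: 7 + 31 + 28 + 31 + 30 + 31 + 19 = 177 days (rest of December, January, February, March, April, May, June).
177 ÷ 7 = 25 full weeks with remainder 2, so 25 more Wednesdays after the first → 26.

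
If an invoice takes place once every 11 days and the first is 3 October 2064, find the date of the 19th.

The 19th occurrence is 18 intervals after the first: 18 × 11 = 198 days after 3 October 2064.
October has 31 days — 28 days to the end of October leaves 170.
November has 30 days (140 left).
December has 31 days (109 left).
January has 31 days (78 left).
February has 28 days (50 left).
March has 31 days (19 left).
19 days into April → 19 April 2065.

19 April 2065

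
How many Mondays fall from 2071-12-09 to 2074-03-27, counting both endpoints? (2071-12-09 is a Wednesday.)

2071-12-09 is a Wednesday; the first Monday on or after it is 2071-12-14 (5 days later).
From 2071-12-14 to 2074-03-27: 17 + 366 + 365 + 86 = 834 days (rest of 2071, 2072, 2073, to 2074-03-27 in 2074).
834 ÷ 7 = 119 full weeks with remainder 1, so 119 more Mondays after the first → 120.

120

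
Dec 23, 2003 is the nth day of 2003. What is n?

357

Days in months before Dec: 31 + 28 + 31 + 30 + 31 + 30 + 31 + 31 + 30 + 31 + 30 = 334.
Plus 23 days into Dec → day 357.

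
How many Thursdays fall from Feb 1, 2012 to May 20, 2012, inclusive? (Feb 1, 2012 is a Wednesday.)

16

Feb 1, 2012 is a Wednesday; the first Thursday on or after it is Feb 2, 2012 (1 day later).
From Feb 2, 2012 to May 20, 2012: 27 + 31 + 30 + 20 = 108 days (rest of Feb, Mar, Apr, May).
108 ÷ 7 = 15 full weeks with remainder 3, so 15 more Thursdays after the first → 16.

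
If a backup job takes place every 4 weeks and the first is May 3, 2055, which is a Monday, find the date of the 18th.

The 18th occurrence is 17 intervals after the first: 17 × 28 = 476 days after May 3, 2055.
May has 31 days — 28 days to the end of May leaves 448.
From end of May to end of 2055 is 214 days (234 left).
January has 31 days (203 left).
February has 29 days (174 left).
March has 31 days (143 left).
April has 30 days (113 left).
May has 31 days (82 left).
June has 30 days (52 left).
July has 31 days (21 left).
21 days into August → August 21, 2056.

August 21, 2056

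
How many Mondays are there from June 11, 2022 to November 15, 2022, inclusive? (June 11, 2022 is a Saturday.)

June 11, 2022 is a Saturday; the first Monday on or after it is June 13, 2022 (2 days later).
From June 13, 2022 to November 15, 2022: 17 + 31 + 31 + 30 + 31 + 15 = 155 days (rest of June, July, August, September, October, November).
155 ÷ 7 = 22 full weeks with remainder 1, so 22 more Mondays after the first → 23.

23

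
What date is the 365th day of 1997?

December 31, 1997

January has 31 days (365 − 31 = 334 remain).
February has 28 days (334 − 28 = 306 remain).
March has 31 days (306 − 31 = 275 remain).
April has 30 days (275 − 30 = 245 remain).
May has 31 days (245 − 31 = 214 remain).
June has 30 days (214 − 30 = 184 remain).
July has 31 days (184 − 31 = 153 remain).
August has 31 days (153 − 31 = 122 remain).
September has 30 days (122 − 30 = 92 remain).
October has 31 days (92 − 31 = 61 remain).
November has 30 days (61 − 30 = 31 remain).
31 into December → December 31.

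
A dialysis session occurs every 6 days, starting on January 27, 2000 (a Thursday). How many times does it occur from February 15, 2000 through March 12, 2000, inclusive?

4

Occurrences land 6·i days after January 27, 2000 for i = 0, 1, 2, …
February 15, 2000 is 19 days after the start; 19 ÷ 6 = 3 remainder 1; since the remainder is 1, round up to i = 4. First occurrence in the window: #5 on February 20, 2000 (4×6 = 24 days in).
March 12, 2000 is 45 days after the start; 45 ÷ 6 = 7 remainder 3. Last occurrence in the window: #8 on March 9, 2000.
Occurrences #5 through #8: 4 in total.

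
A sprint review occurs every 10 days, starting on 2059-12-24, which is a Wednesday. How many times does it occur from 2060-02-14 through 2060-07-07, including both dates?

14

Occurrences land 10·i days after 2059-12-24 for i = 0, 1, 2, …
2060-02-14 is 52 days after the start; 52 ÷ 10 = 5 remainder 2; since the remainder is 2, round up to i = 6. First occurrence in the window: #7 on 2060-02-22 (6×10 = 60 days in).
2060-07-07 is 196 days after the start; 196 ÷ 10 = 19 remainder 6. Last occurrence in the window: #20 on 2060-07-01.
Occurrences #7 through #20: 14 in total.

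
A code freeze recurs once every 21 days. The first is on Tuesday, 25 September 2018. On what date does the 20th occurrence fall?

The 20th occurrence is 19 intervals after the first: 19 × 21 = 399 days after 25 September 2018.
September has 30 days — 5 days to the end of September leaves 394.
October has 31 days (363 left).
November has 30 days (333 left).
December has 31 days (302 left).
January has 31 days (271 left).
February has 28 days (243 left).
March has 31 days (212 left).
April has 30 days (182 left).
May has 31 days (151 left).
June has 30 days (121 left).
July has 31 days (90 left).
August has 31 days (59 left).
September has 30 days (29 left).
29 days into October → 29 October 2019.

29 October 2019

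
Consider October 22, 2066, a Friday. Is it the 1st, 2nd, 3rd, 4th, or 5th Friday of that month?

4th

Day 22 falls in week ⌈22/7⌉ of the month.
Days 1–7 hold the 1st Friday, 8–14 the 2nd, 15–21 the 3rd, 22–28 the 4th, 29–31 the 5th.
22 is in the range for the 4th.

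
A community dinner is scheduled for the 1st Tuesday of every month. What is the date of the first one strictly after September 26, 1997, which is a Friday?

September 1997 starts on a Monday, so its 1st Tuesday is September 2, 1997 (1 day in).
That is not after September 26, 1997, so look at October 1997.
October 1997 starts on a Wednesday, so its 1st Tuesday is October 7, 1997 (6 days in).

October 7, 1997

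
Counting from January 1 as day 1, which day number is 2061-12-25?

359

Days in months before December: 31 + 28 + 31 + 30 + 31 + 30 + 31 + 31 + 30 + 31 + 30 = 334.
Plus 25 days into December → day 359.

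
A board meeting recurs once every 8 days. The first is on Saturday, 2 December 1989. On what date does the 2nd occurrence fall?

10 December 1989

The 2nd occurrence is 1 interval after the first: 1 × 8 = 8 days after 2 December 1989.
8 days later is 10 December 1989.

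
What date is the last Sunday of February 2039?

27 February 2039

The first Sunday of February 2039 is February 6.
February 2039 has 28 days. Adding weeks: 6, 13, 20, 27 — the last one ≤ 28 is the 27th.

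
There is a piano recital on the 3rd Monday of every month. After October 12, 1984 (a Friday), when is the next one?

October 15, 1984

October 1984 starts on a Monday; its first Monday is the 1st, so the 3rd Monday is the 15th — October 15, 1984.
October 15, 1984 is after October 12, 1984, so that is the next one.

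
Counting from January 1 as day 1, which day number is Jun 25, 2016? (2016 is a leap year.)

Days in months before Jun: 31 + 29 + 31 + 30 + 31 = 152.
Plus 25 days into Jun → day 177.

177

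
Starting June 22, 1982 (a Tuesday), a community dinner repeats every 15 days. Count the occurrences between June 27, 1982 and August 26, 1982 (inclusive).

Occurrences land 15·i days after June 22, 1982 for i = 0, 1, 2, …
June 27, 1982 is 5 days after the start; 5 ÷ 15 = 0 remainder 5; since the remainder is 5, round up to i = 1. First occurrence in the window: #2 on July 7, 1982 (1×15 = 15 days in).
August 26, 1982 is 65 days after the start; 65 ÷ 15 = 4 remainder 5. Last occurrence in the window: #5 on August 21, 1982.
Occurrences #2 through #5: 4 in total.

4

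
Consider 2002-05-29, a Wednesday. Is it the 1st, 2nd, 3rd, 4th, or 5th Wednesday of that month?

Day 29 falls in week ⌈29/7⌉ of the month.
Days 1–7 hold the 1st Wednesday, 8–14 the 2nd, 15–21 the 3rd, 22–28 the 4th, 29–31 the 5th.
29 is in the range for the 5th.

5th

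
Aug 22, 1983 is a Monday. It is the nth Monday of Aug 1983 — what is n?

Day 22 falls in week ⌈22/7⌉ of the month.
Days 1–7 hold the 1st Monday, 8–14 the 2nd, 15–21 the 3rd, 22–28 the 4th, 29–31 the 5th.
22 is in the range for the 4th.

4th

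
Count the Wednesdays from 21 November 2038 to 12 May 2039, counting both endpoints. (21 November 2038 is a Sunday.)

21 November 2038 is a Sunday; the first Wednesday on or after it is 24 November 2038 (3 days later).
From 24 November 2038 to 12 May 2039: 6 + 31 + 31 + 28 + 31 + 30 + 12 = 169 days (rest of November, December, January, February, March, April, May).
169 ÷ 7 = 24 full weeks with remainder 1, so 24 more Wednesdays after the first → 25.

25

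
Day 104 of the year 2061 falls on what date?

Apr 14, 2061

Jan has 31 days (104 − 31 = 73 remain).
Feb has 28 days (73 − 28 = 45 remain).
Mar has 31 days (45 − 31 = 14 remain).
14 into Apr → Apr 14.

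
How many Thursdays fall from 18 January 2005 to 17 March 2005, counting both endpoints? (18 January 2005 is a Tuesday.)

9

18 January 2005 is a Tuesday; the first Thursday on or after it is 20 January 2005 (2 days later).
From 20 January 2005 to 17 March 2005: 11 + 28 + 17 = 56 days (rest of January, February, March).
56 ÷ 7 = 8 full weeks with remainder 0, so 8 more Thursdays after the first → 9.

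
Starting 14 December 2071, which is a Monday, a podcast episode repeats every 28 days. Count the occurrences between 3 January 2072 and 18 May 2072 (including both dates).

5

Occurrences land 28·i days after 14 December 2071 for i = 0, 1, 2, …
3 January 2072 is 20 days after the start; 20 ÷ 28 = 0 remainder 20; since the remainder is 20, round up to i = 1. First occurrence in the window: #2 on 11 January 2072 (1×28 = 28 days in).
18 May 2072 is 156 days after the start; 156 ÷ 28 = 5 remainder 16. Last occurrence in the window: #6 on 2 May 2072.
Occurrences #2 through #6: 5 in total.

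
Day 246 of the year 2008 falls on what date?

2008-09-02

January has 31 days (246 − 31 = 215 remain).
February has 29 days (215 − 29 = 186 remain).
March has 31 days (186 − 31 = 155 remain).
April has 30 days (155 − 30 = 125 remain).
May has 31 days (125 − 31 = 94 remain).
June has 30 days (94 − 30 = 64 remain).
July has 31 days (64 − 31 = 33 remain).
August has 31 days (33 − 31 = 2 remain).
2 into September → September 2.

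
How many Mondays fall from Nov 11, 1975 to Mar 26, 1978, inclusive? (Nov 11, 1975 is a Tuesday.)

Nov 11, 1975 is a Tuesday; the first Monday on or after it is Nov 17, 1975 (6 days later).
From Nov 17, 1975 to Mar 26, 1978: 44 + 366 + 365 + 85 = 860 days (rest of 1975, 1976, 1977, to Mar 26, 1978 in 1978).
860 ÷ 7 = 122 full weeks with remainder 6, so 122 more Mondays after the first → 123.

123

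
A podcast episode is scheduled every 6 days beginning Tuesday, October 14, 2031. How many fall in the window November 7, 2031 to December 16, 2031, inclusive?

Occurrences land 6·i days after October 14, 2031 for i = 0, 1, 2, …
November 7, 2031 is 24 days after the start; 24 ÷ 6 = 4 remainder 0. First occurrence in the window: #5 on November 7, 2031 (4×6 = 24 days in).
December 16, 2031 is 63 days after the start; 63 ÷ 6 = 10 remainder 3. Last occurrence in the window: #11 on December 13, 2031.
Occurrences #5 through #11: 7 in total.

7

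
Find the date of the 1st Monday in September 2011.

September 2011 begins on a Thursday, so the first Monday is September 5 (4 days later).

2011-09-05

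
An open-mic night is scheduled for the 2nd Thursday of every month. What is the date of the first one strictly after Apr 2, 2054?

Apr 2054 starts on a Wednesday; its first Thursday is the 2nd, so the 2nd Thursday is the 9th — Apr 9, 2054.
Apr 9, 2054 is after Apr 2, 2054, so that is the next one.

Apr 9, 2054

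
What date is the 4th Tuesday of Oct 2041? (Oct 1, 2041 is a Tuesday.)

Oct 22, 2041

Oct 2041 begins on a Tuesday, so the first Tuesday is Oct 1.
The 4th Tuesday is 3 weeks later: 1 + 21 = 22.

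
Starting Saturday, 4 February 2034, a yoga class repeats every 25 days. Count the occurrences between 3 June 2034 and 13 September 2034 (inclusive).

Occurrences land 25·i days after 4 February 2034 for i = 0, 1, 2, …
3 June 2034 is 119 days after the start; 119 ÷ 25 = 4 remainder 19; since the remainder is 19, round up to i = 5. First occurrence in the window: #6 on 9 June 2034 (5×25 = 125 days in).
13 September 2034 is 221 days after the start; 221 ÷ 25 = 8 remainder 21. Last occurrence in the window: #9 on 23 August 2034.
Occurrences #6 through #9: 4 in total.

4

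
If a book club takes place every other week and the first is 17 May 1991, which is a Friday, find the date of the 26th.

The 26th occurrence is 25 intervals after the first: 25 × 14 = 350 days after 17 May 1991.
May has 31 days — 14 days to the end of May leaves 336.
June has 30 days (306 left).
July has 31 days (275 left).
August has 31 days (244 left).
September has 30 days (214 left).
October has 31 days (183 left).
November has 30 days (153 left).
December has 31 days (122 left).
January has 31 days (91 left).
February has 29 days (62 left).
March has 31 days (31 left).
April has 30 days (1 left).
1 day into May → 1 May 1992.

1 May 1992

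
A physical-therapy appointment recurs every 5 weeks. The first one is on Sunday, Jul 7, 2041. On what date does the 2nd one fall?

The 2nd occurrence is 1 interval after the first: 1 × 35 = 35 days after Jul 7, 2041.
Jul has 31 days — 24 days to the end of Jul leaves 11.
11 days into Aug → Aug 11, 2041.

Aug 11, 2041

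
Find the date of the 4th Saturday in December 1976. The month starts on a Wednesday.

1976-12-25

December 1976 begins on a Wednesday, so the first Saturday is December 4 (3 days later).
The 4th Saturday is 3 weeks later: 4 + 21 = 25.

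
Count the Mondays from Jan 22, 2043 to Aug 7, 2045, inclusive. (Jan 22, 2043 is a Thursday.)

Jan 22, 2043 is a Thursday; the first Monday on or after it is Jan 26, 2043 (4 days later).
From Jan 26, 2043 to Aug 7, 2045: 339 + 366 + 219 = 924 days (rest of 2043, 2044, to Aug 7, 2045 in 2045).
924 ÷ 7 = 132 full weeks with remainder 0, so 132 more Mondays after the first → 133.

133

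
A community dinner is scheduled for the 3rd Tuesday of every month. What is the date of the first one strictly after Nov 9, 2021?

Nov 16, 2021

Nov 2021 starts on a Monday; its first Tuesday is the 2nd, so the 3rd Tuesday is the 16th — Nov 16, 2021.
Nov 16, 2021 is after Nov 9, 2021, so that is the next one.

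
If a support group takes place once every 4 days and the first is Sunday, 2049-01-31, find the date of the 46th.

2049-07-30

The 46th occurrence is 45 intervals after the first: 45 × 4 = 180 days after 2049-01-31.
January has 31 days — 0 days to the end of January leaves 180.
February has 28 days (152 left).
March has 31 days (121 left).
April has 30 days (91 left).
May has 31 days (60 left).
June has 30 days (30 left).
30 days into July → 2049-07-30.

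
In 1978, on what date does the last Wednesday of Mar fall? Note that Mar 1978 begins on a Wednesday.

Mar 1978 begins on a Wednesday, so the first Wednesday is Mar 1.
Mar 1978 has 31 days. Adding weeks: 1, 8, 15, 22, 29 — the last one ≤ 31 is the 29th.

Mar 29, 1978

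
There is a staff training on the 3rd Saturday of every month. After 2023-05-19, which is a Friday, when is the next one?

May 2023 starts on a Monday; its first Saturday is the 6th, so the 3rd Saturday is the 20th — 2023-05-20.
2023-05-20 is after 2023-05-19, so that is the next one.

2023-05-20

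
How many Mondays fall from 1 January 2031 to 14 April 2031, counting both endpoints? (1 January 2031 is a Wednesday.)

15

1 January 2031 is a Wednesday; the first Monday on or after it is 6 January 2031 (5 days later).
From 6 January 2031 to 14 April 2031: 25 + 28 + 31 + 14 = 98 days (rest of January, February, March, April).
98 ÷ 7 = 14 full weeks with remainder 0, so 14 more Mondays after the first → 15.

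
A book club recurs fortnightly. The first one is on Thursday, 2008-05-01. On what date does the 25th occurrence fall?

The 25th occurrence is 24 intervals after the first: 24 × 14 = 336 days after 2008-05-01.
May has 31 days — 30 days to the end of May leaves 306.
June has 30 days (276 left).
July has 31 days (245 left).
August has 31 days (214 left).
September has 30 days (184 left).
October has 31 days (153 left).
November has 30 days (123 left).
December has 31 days (92 left).
January has 31 days (61 left).
February has 28 days (33 left).
March has 31 days (2 left).
2 days into April → 2009-04-02.

2009-04-02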